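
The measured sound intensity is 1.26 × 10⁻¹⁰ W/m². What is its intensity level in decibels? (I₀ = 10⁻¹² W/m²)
β = 10·log₁₀(I/I₀) = 21 dB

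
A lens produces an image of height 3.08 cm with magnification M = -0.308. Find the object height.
ho = |hi|/|M| = 10 cm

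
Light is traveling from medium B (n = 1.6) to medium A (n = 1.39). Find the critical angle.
θc = arcsin(n₂/n₁) = 60.31°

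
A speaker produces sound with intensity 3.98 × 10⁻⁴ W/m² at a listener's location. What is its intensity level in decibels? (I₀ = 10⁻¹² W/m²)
β = 10·log₁₀(I/I₀) = 86 dB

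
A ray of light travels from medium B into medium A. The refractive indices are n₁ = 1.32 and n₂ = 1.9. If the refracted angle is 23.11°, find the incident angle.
sin θ₁ = (n₂/n₁)·sin θ₂ → θ₁ = 34.4°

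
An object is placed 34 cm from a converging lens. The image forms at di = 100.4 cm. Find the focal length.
1/f = 1/do + 1/di → f = 25.4 cm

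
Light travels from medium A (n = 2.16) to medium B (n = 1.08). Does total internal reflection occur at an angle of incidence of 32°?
θc = arcsin(n₂/n₁) = 30°; 32° > θc, so yes — total internal reflection.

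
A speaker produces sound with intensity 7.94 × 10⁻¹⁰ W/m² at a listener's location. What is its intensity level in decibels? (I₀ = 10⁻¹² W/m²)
β = 10·log₁₀(I/I₀) = 29 dB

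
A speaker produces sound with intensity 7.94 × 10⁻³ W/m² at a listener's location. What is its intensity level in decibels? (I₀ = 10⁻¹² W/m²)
β = 10·log₁₀(I/I₀) = 99 dB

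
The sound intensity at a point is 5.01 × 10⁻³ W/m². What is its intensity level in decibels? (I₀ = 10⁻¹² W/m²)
β = 10·log₁₀(I/I₀) = 97 dB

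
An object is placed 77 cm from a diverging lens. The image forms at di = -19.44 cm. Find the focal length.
1/f = 1/do + 1/di → f = -26.01 cm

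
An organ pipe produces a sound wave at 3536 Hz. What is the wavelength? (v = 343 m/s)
λ = v/f = 0.097 m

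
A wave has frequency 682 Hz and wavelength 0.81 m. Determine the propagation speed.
v = fλ = 552.4 m/s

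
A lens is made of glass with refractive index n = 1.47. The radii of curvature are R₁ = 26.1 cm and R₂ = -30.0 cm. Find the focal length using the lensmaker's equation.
1/f = (n − 1)(1/R₁ − 1/R₂) → f = 29.7 cm (converging lens)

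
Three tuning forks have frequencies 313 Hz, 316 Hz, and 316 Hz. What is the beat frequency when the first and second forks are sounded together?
3 Hz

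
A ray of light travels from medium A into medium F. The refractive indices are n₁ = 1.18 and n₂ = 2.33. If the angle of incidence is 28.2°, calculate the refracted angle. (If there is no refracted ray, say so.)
sin θ₂ = (n₁/n₂)·sin θ₁ = 0.2393 → θ₂ = 13.85°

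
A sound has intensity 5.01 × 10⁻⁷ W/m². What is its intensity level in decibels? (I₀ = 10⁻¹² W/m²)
β = 10·log₁₀(I/I₀) = 57 dB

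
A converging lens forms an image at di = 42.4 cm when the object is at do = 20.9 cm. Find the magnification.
M = −di/do = -2.029 (inverted image)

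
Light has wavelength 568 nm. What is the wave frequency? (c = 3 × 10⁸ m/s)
f = c/λ = 5.282 × 10¹⁴ Hz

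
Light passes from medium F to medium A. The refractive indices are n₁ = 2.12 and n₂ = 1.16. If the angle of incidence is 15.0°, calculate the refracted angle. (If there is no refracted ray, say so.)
sin θ₂ = (n₁/n₂)·sin θ₁ = 0.473 → θ₂ = 28.23°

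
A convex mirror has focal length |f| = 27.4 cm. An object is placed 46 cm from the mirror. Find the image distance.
f = −27.4 cm (convex); 1/di = 1/f − 1/do → di = -17.17 cm (virtual image, behind mirror)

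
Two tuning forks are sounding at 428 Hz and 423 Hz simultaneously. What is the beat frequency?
5 Hz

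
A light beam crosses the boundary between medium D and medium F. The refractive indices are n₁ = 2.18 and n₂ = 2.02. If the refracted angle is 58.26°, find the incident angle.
sin θ₁ = (n₂/n₁)·sin θ₂ → θ₁ = 52°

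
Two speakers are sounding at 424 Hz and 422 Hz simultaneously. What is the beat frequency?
2 Hz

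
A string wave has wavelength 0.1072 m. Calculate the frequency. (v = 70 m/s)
f = v/λ = 653 Hz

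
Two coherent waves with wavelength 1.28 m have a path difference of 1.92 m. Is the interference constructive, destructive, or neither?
destructive — path difference = 1.5λ, an odd multiple of λ/2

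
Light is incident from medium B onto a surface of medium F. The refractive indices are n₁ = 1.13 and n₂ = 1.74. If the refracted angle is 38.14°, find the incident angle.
sin θ₁ = (n₂/n₁)·sin θ₂ → θ₁ = 71.98°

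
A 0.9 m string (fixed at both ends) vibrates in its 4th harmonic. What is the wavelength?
λₙ = 2L/n = 0.45 m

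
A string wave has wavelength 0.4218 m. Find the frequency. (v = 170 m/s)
f = v/λ = 403 Hz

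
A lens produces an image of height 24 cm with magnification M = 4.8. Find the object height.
ho = |hi|/|M| = 5 cm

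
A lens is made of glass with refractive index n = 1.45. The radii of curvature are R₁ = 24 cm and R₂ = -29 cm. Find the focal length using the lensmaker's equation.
1/f = (n − 1)(1/R₁ − 1/R₂) → f = 29.18 cm (converging lens)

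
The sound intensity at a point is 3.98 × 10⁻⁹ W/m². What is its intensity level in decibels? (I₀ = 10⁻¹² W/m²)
β = 10·log₁₀(I/I₀) = 36 dB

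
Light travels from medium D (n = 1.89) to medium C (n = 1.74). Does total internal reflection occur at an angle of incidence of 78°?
θc = arcsin(n₂/n₁) = 67.02°; 78° > θc, so yes — total internal reflection.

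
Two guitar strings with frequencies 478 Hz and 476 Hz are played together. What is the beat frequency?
2 Hz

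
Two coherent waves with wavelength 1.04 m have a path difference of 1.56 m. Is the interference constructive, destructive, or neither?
destructive — path difference = 1.5λ, an odd multiple of λ/2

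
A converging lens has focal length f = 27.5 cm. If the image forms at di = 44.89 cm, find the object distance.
1/do = 1/f − 1/di → do = 70.99 cm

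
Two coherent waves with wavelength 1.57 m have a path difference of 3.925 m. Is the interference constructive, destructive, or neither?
destructive — path difference = 2.5λ, an odd multiple of λ/2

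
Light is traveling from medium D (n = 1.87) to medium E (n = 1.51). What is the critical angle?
θc = arcsin(n₂/n₁) = 53.85°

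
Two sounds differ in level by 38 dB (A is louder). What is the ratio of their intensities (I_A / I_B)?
I_A/I_B = 10^(Δβ/10) = 6310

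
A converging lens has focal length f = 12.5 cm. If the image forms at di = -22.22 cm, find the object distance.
1/do = 1/f − 1/di → do = 8 cm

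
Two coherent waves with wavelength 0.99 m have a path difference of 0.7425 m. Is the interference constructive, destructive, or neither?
neither (partial) — path difference = 0.75λ, neither a whole number of wavelengths nor an odd multiple of λ/2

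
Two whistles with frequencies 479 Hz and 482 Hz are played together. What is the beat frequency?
3 Hz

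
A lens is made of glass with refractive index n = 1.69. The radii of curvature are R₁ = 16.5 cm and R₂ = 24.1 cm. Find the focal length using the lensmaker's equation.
1/f = (n − 1)(1/R₁ − 1/R₂) → f = 75.83 cm (converging lens)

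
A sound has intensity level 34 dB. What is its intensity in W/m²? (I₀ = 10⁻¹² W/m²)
I = I₀·10^(β/10) = 2.51 × 10⁻⁹ W/m²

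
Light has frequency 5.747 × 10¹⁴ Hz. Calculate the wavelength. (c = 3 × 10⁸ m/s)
λ = c/f = 522 nm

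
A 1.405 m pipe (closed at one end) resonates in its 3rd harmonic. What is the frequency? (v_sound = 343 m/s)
fₙ = nv/(4L) = 183.1 Hz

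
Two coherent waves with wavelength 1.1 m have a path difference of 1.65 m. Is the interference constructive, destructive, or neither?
destructive — path difference = 1.5λ, an odd multiple of λ/2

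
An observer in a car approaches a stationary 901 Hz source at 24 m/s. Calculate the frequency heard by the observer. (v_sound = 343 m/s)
f_obs = f·(v + v_o)/v = 964 Hz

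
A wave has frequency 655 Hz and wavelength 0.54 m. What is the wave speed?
v = fλ = 353.7 m/s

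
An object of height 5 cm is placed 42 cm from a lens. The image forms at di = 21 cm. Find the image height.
hi = (-di/do) × ho = -2.5 cm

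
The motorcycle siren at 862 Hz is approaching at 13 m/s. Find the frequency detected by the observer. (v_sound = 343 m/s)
f_obs = f·v/(v − v_s) = 896 Hz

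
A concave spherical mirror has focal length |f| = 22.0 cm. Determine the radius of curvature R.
R = 2|f| = 44 cm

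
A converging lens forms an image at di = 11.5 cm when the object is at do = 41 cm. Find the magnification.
M = −di/do = -0.2805 (inverted image)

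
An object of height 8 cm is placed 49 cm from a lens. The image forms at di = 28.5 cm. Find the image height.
hi = (-di/do) × ho = -4.653 cm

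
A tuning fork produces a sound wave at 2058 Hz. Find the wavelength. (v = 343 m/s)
λ = v/f = 0.1667 m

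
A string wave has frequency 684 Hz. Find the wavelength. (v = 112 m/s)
λ = v/f = 0.1637 m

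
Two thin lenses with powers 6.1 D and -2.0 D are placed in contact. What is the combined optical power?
P_total = P₁ + P₂ = 4.1 D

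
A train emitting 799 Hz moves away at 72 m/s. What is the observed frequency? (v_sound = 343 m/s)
f_obs = f·v/(v + v_s) = 660.4 Hz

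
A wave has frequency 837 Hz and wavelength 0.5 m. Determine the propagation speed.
v = fλ = 418.5 m/s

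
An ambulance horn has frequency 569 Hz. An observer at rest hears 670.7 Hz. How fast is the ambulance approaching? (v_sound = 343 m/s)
v_s = v·(1 − f/f_obs) = 52.01 m/s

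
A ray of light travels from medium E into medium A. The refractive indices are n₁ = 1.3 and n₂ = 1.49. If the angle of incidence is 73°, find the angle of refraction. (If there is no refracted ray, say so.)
sin θ₂ = (n₁/n₂)·sin θ₁ = 0.8344 → θ₂ = 56.55°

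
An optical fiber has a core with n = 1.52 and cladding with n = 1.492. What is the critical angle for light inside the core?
θc = arcsin(n_cladding/n_core) = 78.99°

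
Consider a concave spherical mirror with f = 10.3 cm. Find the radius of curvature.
R = 2|f| = 20.6 cm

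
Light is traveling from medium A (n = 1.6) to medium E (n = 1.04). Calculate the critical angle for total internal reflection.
θc = arcsin(n₂/n₁) = 40.54°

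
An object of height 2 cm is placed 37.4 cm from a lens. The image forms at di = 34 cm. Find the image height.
hi = (-di/do) × ho = -1.818 cm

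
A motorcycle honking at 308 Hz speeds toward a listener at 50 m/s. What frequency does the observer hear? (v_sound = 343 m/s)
f_obs = f·v/(v − v_s) = 360.6 Hz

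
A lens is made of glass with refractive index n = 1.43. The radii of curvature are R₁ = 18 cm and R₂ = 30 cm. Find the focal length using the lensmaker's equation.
1/f = (n − 1)(1/R₁ − 1/R₂) → f = 104.7 cm (converging lens)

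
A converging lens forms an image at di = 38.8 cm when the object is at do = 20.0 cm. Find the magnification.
M = −di/do = -1.94 (inverted image)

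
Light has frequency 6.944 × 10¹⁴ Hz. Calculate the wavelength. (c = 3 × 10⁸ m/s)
λ = c/f = 432 nm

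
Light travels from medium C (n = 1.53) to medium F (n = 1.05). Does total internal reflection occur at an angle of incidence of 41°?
θc = arcsin(n₂/n₁) = 43.34°; 41° < θc, so no — the ray refracts.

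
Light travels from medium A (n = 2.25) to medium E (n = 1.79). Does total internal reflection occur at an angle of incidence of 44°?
θc = arcsin(n₂/n₁) = 52.71°; 44° < θc, so no — the ray refracts.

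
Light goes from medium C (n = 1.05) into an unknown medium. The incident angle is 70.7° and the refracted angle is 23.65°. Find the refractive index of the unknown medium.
n₂ = n₁·sin θ₁ / sin θ₂ = 2.47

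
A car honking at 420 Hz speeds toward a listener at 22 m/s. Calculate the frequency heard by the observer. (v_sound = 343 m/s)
f_obs = f·v/(v − v_s) = 448.8 Hz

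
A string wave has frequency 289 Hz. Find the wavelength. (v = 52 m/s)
λ = v/f = 0.1799 m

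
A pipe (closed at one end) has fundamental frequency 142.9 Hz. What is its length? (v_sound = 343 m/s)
L = v/(4f₁) = 0.6001 m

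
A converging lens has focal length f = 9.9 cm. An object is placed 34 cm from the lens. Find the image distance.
1/di = 1/f − 1/do → di = 13.97 cm (real image)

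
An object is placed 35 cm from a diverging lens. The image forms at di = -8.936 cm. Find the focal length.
1/f = 1/do + 1/di → f = -12 cm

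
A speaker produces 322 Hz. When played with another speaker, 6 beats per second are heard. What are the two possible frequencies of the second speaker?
f₂ = 322 ± 6 Hz → 328 Hz or 316 Hz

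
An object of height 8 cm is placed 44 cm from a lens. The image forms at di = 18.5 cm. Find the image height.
hi = (-di/do) × ho = -3.364 cm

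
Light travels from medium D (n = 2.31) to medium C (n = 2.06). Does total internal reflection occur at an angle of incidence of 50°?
θc = arcsin(n₂/n₁) = 63.1°; 50° < θc, so no — the ray refracts.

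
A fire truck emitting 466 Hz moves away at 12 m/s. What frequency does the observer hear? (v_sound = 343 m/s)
f_obs = f·v/(v + v_s) = 450.2 Hz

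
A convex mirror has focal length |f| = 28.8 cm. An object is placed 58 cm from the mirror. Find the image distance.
f = −28.8 cm (convex); 1/di = 1/f − 1/do → di = -19.24 cm (virtual image, behind mirror)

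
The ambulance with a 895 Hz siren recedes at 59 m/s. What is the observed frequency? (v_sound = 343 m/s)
f_obs = f·v/(v + v_s) = 763.6 Hz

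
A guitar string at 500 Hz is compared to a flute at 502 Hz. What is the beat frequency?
2 Hz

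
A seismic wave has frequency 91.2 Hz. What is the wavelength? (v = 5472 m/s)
λ = v/f = 60 m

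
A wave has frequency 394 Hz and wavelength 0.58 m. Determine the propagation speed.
v = fλ = 228.5 m/s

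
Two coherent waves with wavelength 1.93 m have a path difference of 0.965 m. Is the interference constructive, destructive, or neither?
destructive — path difference = 0.5λ, an odd multiple of λ/2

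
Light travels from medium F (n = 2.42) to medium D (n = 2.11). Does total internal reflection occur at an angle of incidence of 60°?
θc = arcsin(n₂/n₁) = 60.68°; 60° < θc, so no — the ray refracts.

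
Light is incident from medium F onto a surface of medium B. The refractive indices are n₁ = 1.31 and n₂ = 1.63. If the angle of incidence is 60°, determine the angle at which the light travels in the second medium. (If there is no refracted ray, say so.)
sin θ₂ = (n₁/n₂)·sin θ₁ = 0.696 → θ₂ = 44.11°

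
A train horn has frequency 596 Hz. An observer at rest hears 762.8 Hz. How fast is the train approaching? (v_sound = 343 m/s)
v_s = v·(1 − f/f_obs) = 75 m/s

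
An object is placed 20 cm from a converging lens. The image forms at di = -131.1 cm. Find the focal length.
1/f = 1/do + 1/di → f = 23.6 cm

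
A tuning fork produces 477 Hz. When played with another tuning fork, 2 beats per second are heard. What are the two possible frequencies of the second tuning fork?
f₂ = 477 ± 2 Hz → 479 Hz or 475 Hz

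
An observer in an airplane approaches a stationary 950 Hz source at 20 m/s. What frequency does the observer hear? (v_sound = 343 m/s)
f_obs = f·(v + v_o)/v = 1005 Hz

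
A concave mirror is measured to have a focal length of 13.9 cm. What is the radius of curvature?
R = 2|f| = 27.8 cm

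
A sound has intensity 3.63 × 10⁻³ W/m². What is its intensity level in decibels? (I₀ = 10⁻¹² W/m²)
β = 10·log₁₀(I/I₀) = 95.6 dB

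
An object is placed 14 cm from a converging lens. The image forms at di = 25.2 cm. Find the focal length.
1/f = 1/do + 1/di → f = 9 cm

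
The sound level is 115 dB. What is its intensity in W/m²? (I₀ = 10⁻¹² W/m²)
I = I₀·10^(β/10) = 3.16 × 10⁻¹ W/m²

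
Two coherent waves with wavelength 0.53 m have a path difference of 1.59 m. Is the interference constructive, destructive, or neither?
constructive — path difference = 3λ, a whole number of wavelengths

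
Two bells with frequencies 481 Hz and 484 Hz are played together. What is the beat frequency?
3 Hz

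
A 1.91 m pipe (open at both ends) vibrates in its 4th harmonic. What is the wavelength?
λₙ = 2L/n = 0.955 m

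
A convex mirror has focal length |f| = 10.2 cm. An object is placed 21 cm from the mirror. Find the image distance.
f = −10.2 cm (convex); 1/di = 1/f − 1/do → di = -6.865 cm (virtual image, behind mirror)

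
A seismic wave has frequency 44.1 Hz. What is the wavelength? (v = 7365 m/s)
λ = v/f = 167 m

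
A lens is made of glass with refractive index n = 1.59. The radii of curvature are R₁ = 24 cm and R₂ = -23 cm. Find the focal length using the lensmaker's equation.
1/f = (n − 1)(1/R₁ − 1/R₂) → f = 19.91 cm (converging lens)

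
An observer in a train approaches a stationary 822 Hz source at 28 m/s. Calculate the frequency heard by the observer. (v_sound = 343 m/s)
f_obs = f·(v + v_o)/v = 889.1 Hz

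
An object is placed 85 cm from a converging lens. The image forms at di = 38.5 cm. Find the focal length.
1/f = 1/do + 1/di → f = 26.5 cm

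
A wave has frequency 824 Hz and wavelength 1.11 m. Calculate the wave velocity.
v = fλ = 914.6 m/s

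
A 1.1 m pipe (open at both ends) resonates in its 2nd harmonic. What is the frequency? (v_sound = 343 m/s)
fₙ = nv/(2L) = 311.8 Hz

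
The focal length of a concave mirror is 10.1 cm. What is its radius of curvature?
R = 2|f| = 20.2 cm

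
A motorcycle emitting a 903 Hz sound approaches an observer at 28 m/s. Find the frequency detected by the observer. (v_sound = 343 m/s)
f_obs = f·v/(v − v_s) = 983.3 Hz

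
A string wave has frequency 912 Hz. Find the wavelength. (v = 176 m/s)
λ = v/f = 0.193 m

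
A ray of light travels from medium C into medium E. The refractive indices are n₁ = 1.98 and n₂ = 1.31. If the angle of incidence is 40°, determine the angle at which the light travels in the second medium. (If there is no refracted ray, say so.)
sin θ₂ = (n₁/n₂)·sin θ₁ = 0.9715 → θ₂ = 76.3°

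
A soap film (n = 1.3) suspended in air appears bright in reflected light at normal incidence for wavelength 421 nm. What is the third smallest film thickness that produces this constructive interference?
2nt = (m − ½)λ with m = 3 → t = (m − ½)λ/(2n) = 404.8 nm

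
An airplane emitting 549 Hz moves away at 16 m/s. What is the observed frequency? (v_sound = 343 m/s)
f_obs = f·v/(v + v_s) = 524.5 Hz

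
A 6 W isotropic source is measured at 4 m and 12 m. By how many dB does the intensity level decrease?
Δβ = 20·log₁₀(r₂/r₁) = 9.542 dB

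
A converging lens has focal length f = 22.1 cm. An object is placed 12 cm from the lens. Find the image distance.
1/di = 1/f − 1/do → di = -26.26 cm (virtual image)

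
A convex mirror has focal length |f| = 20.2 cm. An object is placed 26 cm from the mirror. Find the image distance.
f = −20.2 cm (convex); 1/di = 1/f − 1/do → di = -11.37 cm (virtual image, behind mirror)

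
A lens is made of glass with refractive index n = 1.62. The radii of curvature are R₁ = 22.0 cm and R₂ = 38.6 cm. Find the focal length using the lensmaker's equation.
1/f = (n − 1)(1/R₁ − 1/R₂) → f = 82.51 cm (converging lens)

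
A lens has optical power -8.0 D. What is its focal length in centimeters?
f = 1/P = -12.5 cm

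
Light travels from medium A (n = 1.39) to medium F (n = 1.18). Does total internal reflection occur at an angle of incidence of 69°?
θc = arcsin(n₂/n₁) = 58.09°; 69° > θc, so yes — total internal reflection.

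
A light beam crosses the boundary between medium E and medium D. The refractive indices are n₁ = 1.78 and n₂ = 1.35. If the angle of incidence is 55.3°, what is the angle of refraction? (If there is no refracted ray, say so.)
sin θ₂ = (n₁/n₂)·sin θ₁ = 1.084 > 1, so there is no refracted ray — the light undergoes total internal reflection.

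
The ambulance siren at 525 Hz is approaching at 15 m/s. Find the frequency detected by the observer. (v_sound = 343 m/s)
f_obs = f·v/(v − v_s) = 549 Hz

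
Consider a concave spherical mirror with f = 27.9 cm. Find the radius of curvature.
R = 2|f| = 55.8 cm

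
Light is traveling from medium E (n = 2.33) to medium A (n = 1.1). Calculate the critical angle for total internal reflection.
θc = arcsin(n₂/n₁) = 28.17°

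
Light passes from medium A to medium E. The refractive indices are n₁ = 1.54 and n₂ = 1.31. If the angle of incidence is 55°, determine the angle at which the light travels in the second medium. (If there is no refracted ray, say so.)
sin θ₂ = (n₁/n₂)·sin θ₁ = 0.963 → θ₂ = 74.36°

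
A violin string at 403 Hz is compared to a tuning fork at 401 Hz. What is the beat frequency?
2 Hz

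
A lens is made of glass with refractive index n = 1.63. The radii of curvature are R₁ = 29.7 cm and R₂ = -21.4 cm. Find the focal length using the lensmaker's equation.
1/f = (n − 1)(1/R₁ − 1/R₂) → f = 19.74 cm (converging lens)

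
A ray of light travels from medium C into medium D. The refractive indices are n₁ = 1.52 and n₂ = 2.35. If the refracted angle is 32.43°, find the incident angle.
sin θ₁ = (n₂/n₁)·sin θ₂ → θ₁ = 56.01°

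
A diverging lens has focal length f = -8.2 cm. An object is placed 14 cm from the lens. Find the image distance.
1/di = 1/f − 1/do → di = -5.171 cm (virtual image)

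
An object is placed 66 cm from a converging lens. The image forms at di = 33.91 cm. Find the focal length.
1/f = 1/do + 1/di → f = 22.4 cm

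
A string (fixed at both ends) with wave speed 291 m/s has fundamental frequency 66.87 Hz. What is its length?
L = v/(2f₁) = 2.176 m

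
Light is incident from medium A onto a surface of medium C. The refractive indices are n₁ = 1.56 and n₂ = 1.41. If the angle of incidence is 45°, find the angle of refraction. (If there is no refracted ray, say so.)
sin θ₂ = (n₁/n₂)·sin θ₁ = 0.7823 → θ₂ = 51.47°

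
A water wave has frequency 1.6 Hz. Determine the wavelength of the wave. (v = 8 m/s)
λ = v/f = 5 m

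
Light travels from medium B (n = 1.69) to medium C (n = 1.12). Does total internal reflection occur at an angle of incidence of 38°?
θc = arcsin(n₂/n₁) = 41.51°; 38° < θc, so no — the ray refracts.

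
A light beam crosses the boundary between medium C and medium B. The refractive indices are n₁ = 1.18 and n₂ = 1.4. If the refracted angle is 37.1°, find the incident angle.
sin θ₁ = (n₂/n₁)·sin θ₂ → θ₁ = 45.7°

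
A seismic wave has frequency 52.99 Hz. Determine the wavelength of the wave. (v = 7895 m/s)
λ = v/f = 149 m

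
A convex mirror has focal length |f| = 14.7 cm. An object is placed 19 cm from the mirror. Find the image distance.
f = −14.7 cm (convex); 1/di = 1/f − 1/do → di = -8.288 cm (virtual image, behind mirror)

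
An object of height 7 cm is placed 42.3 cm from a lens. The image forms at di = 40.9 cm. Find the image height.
hi = (-di/do) × ho = -6.768 cm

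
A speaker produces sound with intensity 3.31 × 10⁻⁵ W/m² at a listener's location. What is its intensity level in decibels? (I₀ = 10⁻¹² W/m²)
β = 10·log₁₀(I/I₀) = 75.2 dB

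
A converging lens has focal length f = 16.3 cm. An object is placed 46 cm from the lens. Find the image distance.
1/di = 1/f − 1/do → di = 25.25 cm (real image)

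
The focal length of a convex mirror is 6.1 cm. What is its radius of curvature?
R = 2|f| = 12.2 cm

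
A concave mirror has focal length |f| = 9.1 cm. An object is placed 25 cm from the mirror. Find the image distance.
f = +9.1 cm (concave); 1/di = 1/f − 1/do → di = 14.31 cm (real image, in front of mirror)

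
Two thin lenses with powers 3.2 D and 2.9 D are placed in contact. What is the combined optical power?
P_total = P₁ + P₂ = 6.1 D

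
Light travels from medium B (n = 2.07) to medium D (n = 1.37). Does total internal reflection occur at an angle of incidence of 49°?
θc = arcsin(n₂/n₁) = 41.44°; 49° > θc, so yes — total internal reflection.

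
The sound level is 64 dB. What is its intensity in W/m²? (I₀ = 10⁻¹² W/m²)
I = I₀·10^(β/10) = 2.51 × 10⁻⁶ W/m²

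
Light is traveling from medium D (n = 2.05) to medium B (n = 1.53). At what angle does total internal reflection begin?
θc = arcsin(n₂/n₁) = 48.27°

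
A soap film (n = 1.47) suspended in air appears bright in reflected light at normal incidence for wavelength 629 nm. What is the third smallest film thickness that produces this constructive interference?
2nt = (m − ½)λ with m = 3 → t = (m − ½)λ/(2n) = 534.9 nm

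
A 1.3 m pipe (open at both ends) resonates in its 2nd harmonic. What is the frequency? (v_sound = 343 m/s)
fₙ = nv/(2L) = 263.8 Hz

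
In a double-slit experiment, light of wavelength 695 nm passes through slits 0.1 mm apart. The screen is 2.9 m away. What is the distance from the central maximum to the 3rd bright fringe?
y = mλL/d = 60.46 mm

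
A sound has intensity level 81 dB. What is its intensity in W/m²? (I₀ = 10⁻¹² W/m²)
I = I₀·10^(β/10) = 1.26 × 10⁻⁴ W/m²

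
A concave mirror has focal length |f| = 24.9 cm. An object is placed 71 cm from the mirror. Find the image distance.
f = +24.9 cm (concave); 1/di = 1/f − 1/do → di = 38.35 cm (real image, in front of mirror)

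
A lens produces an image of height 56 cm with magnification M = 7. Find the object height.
ho = |hi|/|M| = 8 cm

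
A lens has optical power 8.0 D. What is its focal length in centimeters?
f = 1/P = 12.5 cm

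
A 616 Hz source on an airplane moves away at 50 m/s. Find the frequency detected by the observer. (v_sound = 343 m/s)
f_obs = f·v/(v + v_s) = 537.6 Hz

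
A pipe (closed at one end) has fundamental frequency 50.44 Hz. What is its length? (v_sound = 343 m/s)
L = v/(4f₁) = 1.7 m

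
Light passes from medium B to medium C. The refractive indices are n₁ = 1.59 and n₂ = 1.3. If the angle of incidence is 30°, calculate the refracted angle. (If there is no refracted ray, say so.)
sin θ₂ = (n₁/n₂)·sin θ₁ = 0.6115 → θ₂ = 37.7°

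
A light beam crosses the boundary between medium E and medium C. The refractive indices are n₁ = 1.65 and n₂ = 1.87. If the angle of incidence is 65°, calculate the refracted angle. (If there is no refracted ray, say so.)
sin θ₂ = (n₁/n₂)·sin θ₁ = 0.7997 → θ₂ = 53.1°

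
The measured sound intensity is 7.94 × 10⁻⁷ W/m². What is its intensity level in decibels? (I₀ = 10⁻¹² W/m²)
β = 10·log₁₀(I/I₀) = 59 dB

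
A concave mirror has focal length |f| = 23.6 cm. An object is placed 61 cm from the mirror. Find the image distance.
f = +23.6 cm (concave); 1/di = 1/f − 1/do → di = 38.49 cm (real image, in front of mirror)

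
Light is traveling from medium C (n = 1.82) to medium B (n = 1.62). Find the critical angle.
θc = arcsin(n₂/n₁) = 62.89°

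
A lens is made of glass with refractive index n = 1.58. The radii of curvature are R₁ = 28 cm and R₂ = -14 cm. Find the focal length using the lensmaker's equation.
1/f = (n − 1)(1/R₁ − 1/R₂) → f = 16.09 cm (converging lens)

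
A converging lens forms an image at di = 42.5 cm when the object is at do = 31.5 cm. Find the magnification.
M = −di/do = -1.349 (inverted image)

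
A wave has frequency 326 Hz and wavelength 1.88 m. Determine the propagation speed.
v = fλ = 612.9 m/s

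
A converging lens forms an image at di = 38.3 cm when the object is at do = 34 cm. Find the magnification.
M = −di/do = -1.126 (inverted image)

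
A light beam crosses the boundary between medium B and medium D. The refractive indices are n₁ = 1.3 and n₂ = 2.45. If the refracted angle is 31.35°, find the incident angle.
sin θ₁ = (n₂/n₁)·sin θ₂ → θ₁ = 78.67°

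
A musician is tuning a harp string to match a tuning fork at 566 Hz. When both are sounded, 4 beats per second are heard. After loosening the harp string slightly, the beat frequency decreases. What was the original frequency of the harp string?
570 Hz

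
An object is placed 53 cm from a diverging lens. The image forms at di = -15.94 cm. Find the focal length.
1/f = 1/do + 1/di → f = -22.8 cm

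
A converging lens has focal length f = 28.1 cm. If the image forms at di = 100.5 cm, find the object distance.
1/do = 1/f − 1/di → do = 39.01 cm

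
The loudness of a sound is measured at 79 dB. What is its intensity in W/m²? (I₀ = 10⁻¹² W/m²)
I = I₀·10^(β/10) = 7.94 × 10⁻⁵ W/m²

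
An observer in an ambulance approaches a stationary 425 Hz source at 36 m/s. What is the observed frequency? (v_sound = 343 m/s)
f_obs = f·(v + v_o)/v = 469.6 Hz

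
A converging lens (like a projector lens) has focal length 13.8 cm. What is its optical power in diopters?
P = 1/f = 7.246 D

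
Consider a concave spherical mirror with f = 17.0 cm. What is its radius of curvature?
R = 2|f| = 34 cm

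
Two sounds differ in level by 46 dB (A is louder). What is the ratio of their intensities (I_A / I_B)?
I_A/I_B = 10^(Δβ/10) = 39810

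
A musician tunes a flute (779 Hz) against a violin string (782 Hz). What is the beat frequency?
3 Hz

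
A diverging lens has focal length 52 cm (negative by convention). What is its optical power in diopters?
P = 1/f = -1.923 D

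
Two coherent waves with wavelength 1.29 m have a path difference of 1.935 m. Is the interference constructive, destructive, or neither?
destructive — path difference = 1.5λ, an odd multiple of λ/2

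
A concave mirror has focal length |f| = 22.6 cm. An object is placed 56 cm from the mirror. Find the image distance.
f = +22.6 cm (concave); 1/di = 1/f − 1/do → di = 37.89 cm (real image, in front of mirror)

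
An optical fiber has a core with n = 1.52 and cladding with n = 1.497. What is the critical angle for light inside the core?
θc = arcsin(n_cladding/n_core) = 80.02°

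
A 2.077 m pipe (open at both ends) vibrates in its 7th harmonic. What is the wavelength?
λₙ = 2L/n = 0.5934 m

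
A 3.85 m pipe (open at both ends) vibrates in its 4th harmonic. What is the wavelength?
λₙ = 2L/n = 1.925 m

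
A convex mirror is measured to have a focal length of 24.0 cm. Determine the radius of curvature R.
R = 2|f| = 48 cm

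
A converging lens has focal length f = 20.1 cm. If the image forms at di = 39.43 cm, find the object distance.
1/do = 1/f − 1/di → do = 41 cm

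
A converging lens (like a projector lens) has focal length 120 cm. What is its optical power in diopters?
P = 1/f = 0.8333 D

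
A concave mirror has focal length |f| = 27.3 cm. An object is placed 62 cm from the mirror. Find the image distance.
f = +27.3 cm (concave); 1/di = 1/f − 1/do → di = 48.78 cm (real image, in front of mirror)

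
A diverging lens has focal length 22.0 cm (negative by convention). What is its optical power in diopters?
P = 1/f = -4.545 D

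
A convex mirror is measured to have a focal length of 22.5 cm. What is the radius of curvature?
R = 2|f| = 45 cm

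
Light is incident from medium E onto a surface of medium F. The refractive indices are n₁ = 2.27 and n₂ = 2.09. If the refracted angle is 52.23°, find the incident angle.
sin θ₁ = (n₂/n₁)·sin θ₂ → θ₁ = 46.7°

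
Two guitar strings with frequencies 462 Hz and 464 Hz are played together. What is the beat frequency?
2 Hz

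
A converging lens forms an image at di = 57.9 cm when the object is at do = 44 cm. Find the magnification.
M = −di/do = -1.316 (inverted image)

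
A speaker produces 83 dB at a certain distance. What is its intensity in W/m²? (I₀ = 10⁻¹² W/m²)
I = I₀·10^(β/10) = 2.00 × 10⁻⁴ W/m²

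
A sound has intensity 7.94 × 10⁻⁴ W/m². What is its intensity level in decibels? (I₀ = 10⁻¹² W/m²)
β = 10·log₁₀(I/I₀) = 89 dB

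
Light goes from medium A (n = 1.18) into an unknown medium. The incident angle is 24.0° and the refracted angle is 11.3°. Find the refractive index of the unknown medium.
n₂ = n₁·sin θ₁ / sin θ₂ = 2.449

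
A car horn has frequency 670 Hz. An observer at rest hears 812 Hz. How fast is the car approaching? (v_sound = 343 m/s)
v_s = v·(1 − f/f_obs) = 59.98 m/s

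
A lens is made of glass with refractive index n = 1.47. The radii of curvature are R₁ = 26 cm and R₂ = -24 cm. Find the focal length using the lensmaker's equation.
1/f = (n − 1)(1/R₁ − 1/R₂) → f = 26.55 cm (converging lens)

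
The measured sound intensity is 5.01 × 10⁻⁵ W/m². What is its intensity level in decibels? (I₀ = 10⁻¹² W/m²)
β = 10·log₁₀(I/I₀) = 77 dB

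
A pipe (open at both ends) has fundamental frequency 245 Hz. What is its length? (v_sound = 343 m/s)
L = v/(2f₁) = 0.7 m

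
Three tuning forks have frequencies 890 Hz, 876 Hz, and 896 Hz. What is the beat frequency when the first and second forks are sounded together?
14 Hz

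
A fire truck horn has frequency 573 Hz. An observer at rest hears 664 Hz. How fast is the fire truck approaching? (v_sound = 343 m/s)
v_s = v·(1 − f/f_obs) = 47.01 m/s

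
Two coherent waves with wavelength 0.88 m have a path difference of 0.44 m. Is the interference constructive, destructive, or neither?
destructive — path difference = 0.5λ, an odd multiple of λ/2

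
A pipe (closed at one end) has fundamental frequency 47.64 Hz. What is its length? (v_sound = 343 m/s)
L = v/(4f₁) = 1.8 m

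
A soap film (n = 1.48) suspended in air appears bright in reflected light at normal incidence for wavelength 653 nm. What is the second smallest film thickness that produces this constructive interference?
2nt = (m − ½)λ with m = 2 → t = (m − ½)λ/(2n) = 330.9 nm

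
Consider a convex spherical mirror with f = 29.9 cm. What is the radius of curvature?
R = 2|f| = 59.8 cm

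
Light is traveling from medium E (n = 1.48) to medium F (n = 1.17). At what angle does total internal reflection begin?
θc = arcsin(n₂/n₁) = 52.24°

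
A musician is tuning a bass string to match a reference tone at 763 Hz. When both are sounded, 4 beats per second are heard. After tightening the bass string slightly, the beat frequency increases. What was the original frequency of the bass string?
767 Hz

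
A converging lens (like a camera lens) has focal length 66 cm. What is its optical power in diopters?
P = 1/f = 1.515 D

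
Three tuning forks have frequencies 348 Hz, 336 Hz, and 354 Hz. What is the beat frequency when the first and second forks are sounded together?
12 Hz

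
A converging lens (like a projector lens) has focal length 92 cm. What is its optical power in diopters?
P = 1/f = 1.087 D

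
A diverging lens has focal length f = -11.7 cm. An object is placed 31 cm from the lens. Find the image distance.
1/di = 1/f − 1/do → di = -8.494 cm (virtual image)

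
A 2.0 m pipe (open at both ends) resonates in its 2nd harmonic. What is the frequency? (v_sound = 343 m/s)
fₙ = nv/(2L) = 171.5 Hz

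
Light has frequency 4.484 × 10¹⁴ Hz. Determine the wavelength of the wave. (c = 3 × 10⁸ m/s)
λ = c/f = 669 nm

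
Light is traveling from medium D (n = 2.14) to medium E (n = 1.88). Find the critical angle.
θc = arcsin(n₂/n₁) = 61.46°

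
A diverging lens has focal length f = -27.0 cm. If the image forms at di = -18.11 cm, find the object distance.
1/do = 1/f − 1/di → do = 55 cm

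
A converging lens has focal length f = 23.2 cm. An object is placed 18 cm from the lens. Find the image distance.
1/di = 1/f − 1/do → di = -80.31 cm (virtual image)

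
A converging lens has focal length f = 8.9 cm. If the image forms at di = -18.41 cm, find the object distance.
1/do = 1/f − 1/di → do = 6 cm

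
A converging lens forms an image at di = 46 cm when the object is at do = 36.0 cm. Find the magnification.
M = −di/do = -1.278 (inverted image)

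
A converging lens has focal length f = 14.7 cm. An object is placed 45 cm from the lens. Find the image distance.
1/di = 1/f − 1/do → di = 21.83 cm (real image)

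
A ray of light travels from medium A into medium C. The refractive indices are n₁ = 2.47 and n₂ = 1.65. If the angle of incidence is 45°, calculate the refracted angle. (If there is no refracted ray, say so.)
sin θ₂ = (n₁/n₂)·sin θ₁ = 1.059 > 1, so there is no refracted ray — the light undergoes total internal reflection.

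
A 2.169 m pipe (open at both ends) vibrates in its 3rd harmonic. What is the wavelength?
λₙ = 2L/n = 1.446 m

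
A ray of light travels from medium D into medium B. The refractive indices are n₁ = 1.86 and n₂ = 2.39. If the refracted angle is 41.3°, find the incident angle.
sin θ₁ = (n₂/n₁)·sin θ₂ → θ₁ = 58°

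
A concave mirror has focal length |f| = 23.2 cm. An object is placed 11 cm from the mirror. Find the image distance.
f = +23.2 cm (concave); 1/di = 1/f − 1/do → di = -20.92 cm (virtual image, behind mirror)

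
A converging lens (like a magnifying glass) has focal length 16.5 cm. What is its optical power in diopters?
P = 1/f = 6.061 D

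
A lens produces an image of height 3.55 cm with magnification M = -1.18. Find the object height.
ho = |hi|/|M| = 3.008 cm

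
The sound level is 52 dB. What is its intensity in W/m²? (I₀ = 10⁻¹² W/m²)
I = I₀·10^(β/10) = 1.58 × 10⁻⁷ W/m²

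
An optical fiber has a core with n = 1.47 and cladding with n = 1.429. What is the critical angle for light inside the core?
θc = arcsin(n_cladding/n_core) = 76.44°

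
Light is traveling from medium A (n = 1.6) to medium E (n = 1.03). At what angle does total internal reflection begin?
θc = arcsin(n₂/n₁) = 40.07°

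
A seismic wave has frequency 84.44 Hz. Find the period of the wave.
T = 1/f = 0.01184 s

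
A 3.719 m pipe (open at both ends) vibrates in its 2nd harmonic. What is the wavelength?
λₙ = 2L/n = 3.719 m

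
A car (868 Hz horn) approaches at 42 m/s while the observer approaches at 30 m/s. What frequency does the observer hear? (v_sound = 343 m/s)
f_obs = f·(v + v_o)/(v − v_s) = 1076 Hz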